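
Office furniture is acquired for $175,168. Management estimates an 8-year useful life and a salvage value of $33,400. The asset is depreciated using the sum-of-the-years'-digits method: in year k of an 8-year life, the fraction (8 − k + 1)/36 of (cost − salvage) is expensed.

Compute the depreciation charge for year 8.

Depreciable base = $175,168 − $33,400 = $141,768.
Sum of the years' digits = 8+7+6+5+4+3+2+1 = 36.
Year 1: $141,768 × 8/36 = $31,504. Book value $143,664.
Year 2: $141,768 × 7/36 = $27,566. Book value $116,098.
Year 3: $141,768 × 6/36 = $23,628. Book value $92,470.
Year 4: $141,768 × 5/36 = $19,690. Book value $72,780.
Year 5: $141,768 × 4/36 = $15,752. Book value $57,028.
Year 6: $141,768 × 3/36 = $11,814. Book value $45,214.
Year 7: $141,768 × 2/36 = $7,876. Book value $37,338.
Year 8: $141,768 × 1/36 = $3,938. Book value $33,400.

$3,938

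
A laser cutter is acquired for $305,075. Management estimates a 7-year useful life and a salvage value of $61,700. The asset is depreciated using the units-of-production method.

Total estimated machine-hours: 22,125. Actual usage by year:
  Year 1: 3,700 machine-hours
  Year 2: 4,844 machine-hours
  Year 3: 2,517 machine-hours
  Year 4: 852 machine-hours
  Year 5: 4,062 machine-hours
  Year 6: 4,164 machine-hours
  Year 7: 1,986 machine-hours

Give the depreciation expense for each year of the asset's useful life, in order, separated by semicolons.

$40,700; $53,284; $27,687; $9,372; $44,682; $45,804; $21,846

Depreciable base = $305,075 − $61,700 = $243,375.
Rate = $243,375 / 22,125 machine-hours = $11 per machine-hour.
Year 1: 3,700 × $11 = $40,700. Book value $264,375.
Year 2: 4,844 × $11 = $53,284. Book value $211,091.
Year 3: 2,517 × $11 = $27,687. Book value $183,404.
Year 4: 852 × $11 = $9,372. Book value $174,032.
Year 5: 4,062 × $11 = $44,682. Book value $129,350.
Year 6: 4,164 × $11 = $45,804. Book value $83,546.
Year 7: 1,986 × $11 = $21,846. Book value $61,700.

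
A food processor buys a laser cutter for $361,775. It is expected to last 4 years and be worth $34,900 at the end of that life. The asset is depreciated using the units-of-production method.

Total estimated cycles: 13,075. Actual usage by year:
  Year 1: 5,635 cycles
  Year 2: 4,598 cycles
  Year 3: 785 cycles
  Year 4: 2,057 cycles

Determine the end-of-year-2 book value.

$105,950

Depreciable base = $361,775 − $34,900 = $326,875.
Rate = $326,875 / 13,075 cycles = $25 per cycle.
Year 1: 5,635 × $25 = $140,875. Book value $220,900.
Year 2: 4,598 × $25 = $114,950. Book value $105,950.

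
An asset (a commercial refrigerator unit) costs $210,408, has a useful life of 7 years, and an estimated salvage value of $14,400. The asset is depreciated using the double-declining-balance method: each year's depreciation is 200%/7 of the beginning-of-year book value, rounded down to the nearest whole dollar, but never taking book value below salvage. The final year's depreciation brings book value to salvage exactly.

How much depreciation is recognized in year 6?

Depreciable base = $210,408 − $14,400 = $196,008.
Year 1: ⌊$210,408 × 200%/7⌋ = $60,116. Book value $150,292.
Year 2: ⌊$150,292 × 200%/7⌋ = $42,940. Book value $107,352.
Year 3: ⌊$107,352 × 200%/7⌋ = $30,672. Book value $76,680.
Year 4: ⌊$76,680 × 200%/7⌋ = $21,908. Book value $54,772.
Year 5: ⌊$54,772 × 200%/7⌋ = $15,649. Book value $39,123.
Year 6: ⌊$39,123 × 200%/7⌋ = $11,178. Book value $27,945.

$11,178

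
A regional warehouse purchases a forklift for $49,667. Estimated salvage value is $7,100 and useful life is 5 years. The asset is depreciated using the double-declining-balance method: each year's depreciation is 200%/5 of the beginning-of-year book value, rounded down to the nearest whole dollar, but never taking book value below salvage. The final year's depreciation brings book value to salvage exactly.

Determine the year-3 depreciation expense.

$7,152

Depreciable base = $49,667 − $7,100 = $42,567.
Year 1: ⌊$49,667 × 200%/5⌋ = $19,866. Book value $29,801.
Year 2: ⌊$29,801 × 200%/5⌋ = $11,920. Book value $17,881.
Year 3: ⌊$17,881 × 200%/5⌋ = $7,152. Book value $10,729.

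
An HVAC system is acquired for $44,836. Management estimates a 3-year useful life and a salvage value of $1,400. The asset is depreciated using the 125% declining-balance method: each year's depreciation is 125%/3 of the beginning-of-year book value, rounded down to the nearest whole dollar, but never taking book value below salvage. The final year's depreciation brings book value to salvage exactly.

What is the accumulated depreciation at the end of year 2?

Depreciable base = $44,836 − $1,400 = $43,436.
Year 1: ⌊$44,836 × 125%/3⌋ = $18,681. Book value $26,155.
Year 2: ⌊$26,155 × 125%/3⌋ = $10,897. Book value $15,258.
Accumulated through year 2 = $44,836 − $15,258 = $29,578.

$29,578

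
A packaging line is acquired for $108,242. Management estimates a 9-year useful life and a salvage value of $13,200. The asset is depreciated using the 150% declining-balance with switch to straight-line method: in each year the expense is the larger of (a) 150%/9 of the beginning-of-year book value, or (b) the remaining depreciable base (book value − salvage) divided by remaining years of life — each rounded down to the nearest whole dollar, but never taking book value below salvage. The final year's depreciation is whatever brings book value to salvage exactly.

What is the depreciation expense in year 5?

Depreciable base = $108,242 − $13,200 = $95,042.
Year 1: DB = ⌊$108,242 × 150%/9⌋ = $18,040; SL = ⌊$95,042/9⌋ = $10,560 → take DB $18,040. Book value $90,202.
Year 2: DB = ⌊$90,202 × 150%/9⌋ = $15,033; SL = ⌊$77,002/8⌋ = $9,625 → take DB $15,033. Book value $75,169.
Year 3: DB = ⌊$75,169 × 150%/9⌋ = $12,528; SL = ⌊$61,969/7⌋ = $8,852 → take DB $12,528. Book value $62,641.
Year 4: DB = ⌊$62,641 × 150%/9⌋ = $10,440; SL = ⌊$49,441/6⌋ = $8,240 → take DB $10,440. Book value $52,201.
Year 5: DB = ⌊$52,201 × 150%/9⌋ = $8,700; SL = ⌊$39,001/5⌋ = $7,800 → take DB $8,700. Book value $43,501.

$8,700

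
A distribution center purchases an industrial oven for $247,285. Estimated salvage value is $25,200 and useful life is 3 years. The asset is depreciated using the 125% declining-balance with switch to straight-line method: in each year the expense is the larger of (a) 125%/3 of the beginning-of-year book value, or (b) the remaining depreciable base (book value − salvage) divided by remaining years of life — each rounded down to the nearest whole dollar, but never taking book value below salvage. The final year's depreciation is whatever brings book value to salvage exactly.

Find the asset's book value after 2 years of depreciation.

Depreciable base = $247,285 − $25,200 = $222,085.
Year 1: DB = ⌊$247,285 × 125%/3⌋ = $103,035; SL = ⌊$222,085/3⌋ = $74,028 → take DB $103,035. Book value $144,250.
Year 2: DB = ⌊$144,250 × 125%/3⌋ = $60,104; SL = ⌊$119,050/2⌋ = $59,525 → take DB $60,104. Book value $84,146.

$84,146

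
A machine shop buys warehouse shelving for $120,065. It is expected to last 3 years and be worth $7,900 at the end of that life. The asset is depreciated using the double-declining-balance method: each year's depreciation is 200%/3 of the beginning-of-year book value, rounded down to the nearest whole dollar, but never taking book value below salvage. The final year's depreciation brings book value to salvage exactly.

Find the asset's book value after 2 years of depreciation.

$13,341

Depreciable base = $120,065 − $7,900 = $112,165.
Year 1: ⌊$120,065 × 200%/3⌋ = $80,043. Book value $40,022.
Year 2: ⌊$40,022 × 200%/3⌋ = $26,681. Book value $13,341.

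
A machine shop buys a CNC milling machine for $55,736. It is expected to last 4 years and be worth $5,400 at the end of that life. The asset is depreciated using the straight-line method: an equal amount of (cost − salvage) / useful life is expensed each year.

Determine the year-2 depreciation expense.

$12,584

Depreciable base = $55,736 − $5,400 = $50,336.
Annual expense = $50,336 / 4 = $12,584.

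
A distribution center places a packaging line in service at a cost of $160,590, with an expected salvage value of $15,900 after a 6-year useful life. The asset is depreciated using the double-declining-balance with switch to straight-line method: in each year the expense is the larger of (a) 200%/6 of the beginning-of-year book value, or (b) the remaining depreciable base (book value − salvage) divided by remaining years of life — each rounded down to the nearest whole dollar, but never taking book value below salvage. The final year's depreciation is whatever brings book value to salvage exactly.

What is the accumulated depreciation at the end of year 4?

Depreciable base = $160,590 − $15,900 = $144,690.
Year 1: DB = ⌊$160,590 × 200%/6⌋ = $53,530; SL = ⌊$144,690/6⌋ = $24,115 → take DB $53,530. Book value $107,060.
Year 2: DB = ⌊$107,060 × 200%/6⌋ = $35,686; SL = ⌊$91,160/5⌋ = $18,232 → take DB $35,686. Book value $71,374.
Year 3: DB = ⌊$71,374 × 200%/6⌋ = $23,791; SL = ⌊$55,474/4⌋ = $13,868 → take DB $23,791. Book value $47,583.
Year 4: DB = ⌊$47,583 × 200%/6⌋ = $15,861; SL = ⌊$31,683/3⌋ = $10,561 → take DB $15,861. Book value $31,722.
Accumulated through year 4 = $160,590 − $31,722 = $128,868.

$128,868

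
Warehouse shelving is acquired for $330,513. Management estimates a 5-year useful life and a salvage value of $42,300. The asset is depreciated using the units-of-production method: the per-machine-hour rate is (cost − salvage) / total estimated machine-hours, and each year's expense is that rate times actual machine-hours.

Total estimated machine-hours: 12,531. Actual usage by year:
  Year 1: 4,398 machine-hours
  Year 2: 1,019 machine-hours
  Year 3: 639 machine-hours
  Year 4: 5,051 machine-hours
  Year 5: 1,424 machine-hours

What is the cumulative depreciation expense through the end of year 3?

$139,288

Depreciable base = $330,513 − $42,300 = $288,213.
Rate = $288,213 / 12,531 machine-hours = $23 per machine-hour.
Year 1: 4,398 × $23 = $101,154. Book value $229,359.
Year 2: 1,019 × $23 = $23,437. Book value $205,922.
Year 3: 639 × $23 = $14,697. Book value $191,225.
Accumulated through year 3 = $330,513 − $191,225 = $139,288.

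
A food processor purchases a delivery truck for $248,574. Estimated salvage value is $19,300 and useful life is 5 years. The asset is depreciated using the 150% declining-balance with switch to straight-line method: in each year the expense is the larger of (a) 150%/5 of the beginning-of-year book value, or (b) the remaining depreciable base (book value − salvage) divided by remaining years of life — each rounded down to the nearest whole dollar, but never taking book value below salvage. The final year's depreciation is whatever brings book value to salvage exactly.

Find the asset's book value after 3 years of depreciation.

Depreciable base = $248,574 − $19,300 = $229,274.
Year 1: DB = ⌊$248,574 × 150%/5⌋ = $74,572; SL = ⌊$229,274/5⌋ = $45,854 → take DB $74,572. Book value $174,002.
Year 2: DB = ⌊$174,002 × 150%/5⌋ = $52,200; SL = ⌊$154,702/4⌋ = $38,675 → take DB $52,200. Book value $121,802.
Year 3: DB = ⌊$121,802 × 150%/5⌋ = $36,540; SL = ⌊$102,502/3⌋ = $34,167 → take DB $36,540. Book value $85,262.

$85,262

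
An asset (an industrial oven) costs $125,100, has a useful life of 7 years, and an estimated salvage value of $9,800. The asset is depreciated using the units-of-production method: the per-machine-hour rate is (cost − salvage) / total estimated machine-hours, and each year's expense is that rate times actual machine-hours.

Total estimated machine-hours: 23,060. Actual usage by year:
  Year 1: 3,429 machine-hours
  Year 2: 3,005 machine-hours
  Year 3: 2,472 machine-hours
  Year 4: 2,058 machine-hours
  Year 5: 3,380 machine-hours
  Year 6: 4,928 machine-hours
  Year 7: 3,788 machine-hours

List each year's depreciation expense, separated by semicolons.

$17,145; $15,025; $12,360; $10,290; $16,900; $24,640; $18,940

Depreciable base = $125,100 − $9,800 = $115,300.
Rate = $115,300 / 23,060 machine-hours = $5 per machine-hour.
Year 1: 3,429 × $5 = $17,145. Book value $107,955.
Year 2: 3,005 × $5 = $15,025. Book value $92,930.
Year 3: 2,472 × $5 = $12,360. Book value $80,570.
Year 4: 2,058 × $5 = $10,290. Book value $70,280.
Year 5: 3,380 × $5 = $16,900. Book value $53,380.
Year 6: 4,928 × $5 = $24,640. Book value $28,740.
Year 7: 3,788 × $5 = $18,940. Book value $9,800.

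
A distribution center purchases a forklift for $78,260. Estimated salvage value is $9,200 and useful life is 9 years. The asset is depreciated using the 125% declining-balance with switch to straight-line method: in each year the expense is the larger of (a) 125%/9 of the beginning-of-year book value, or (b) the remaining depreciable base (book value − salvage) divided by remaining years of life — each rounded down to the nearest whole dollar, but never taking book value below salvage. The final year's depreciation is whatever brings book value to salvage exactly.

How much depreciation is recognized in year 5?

Depreciable base = $78,260 − $9,200 = $69,060.
Year 1: DB = ⌊$78,260 × 125%/9⌋ = $10,869; SL = ⌊$69,060/9⌋ = $7,673 → take DB $10,869. Book value $67,391.
Year 2: DB = ⌊$67,391 × 125%/9⌋ = $9,359; SL = ⌊$58,191/8⌋ = $7,273 → take DB $9,359. Book value $58,032.
Year 3: DB = ⌊$58,032 × 125%/9⌋ = $8,060; SL = ⌊$48,832/7⌋ = $6,976 → take DB $8,060. Book value $49,972.
Year 4: DB = ⌊$49,972 × 125%/9⌋ = $6,940; SL = ⌊$40,772/6⌋ = $6,795 → take DB $6,940. Book value $43,032.
Year 5: DB = ⌊$43,032 × 125%/9⌋ = $5,976; SL = ⌊$33,832/5⌋ = $6,766 → take SL $6,766. Book value $36,266.

$6,766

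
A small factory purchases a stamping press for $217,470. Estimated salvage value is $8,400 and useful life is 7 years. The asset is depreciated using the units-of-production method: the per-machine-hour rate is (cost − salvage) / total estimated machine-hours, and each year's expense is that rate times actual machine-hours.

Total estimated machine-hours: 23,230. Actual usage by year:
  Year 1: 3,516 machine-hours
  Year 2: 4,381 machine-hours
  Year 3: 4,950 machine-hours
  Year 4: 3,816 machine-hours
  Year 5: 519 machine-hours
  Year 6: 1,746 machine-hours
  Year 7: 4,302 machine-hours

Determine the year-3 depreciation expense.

$44,550

Depreciable base = $217,470 − $8,400 = $209,070.
Rate = $209,070 / 23,230 machine-hours = $9 per machine-hour.
Year 1: 3,516 × $9 = $31,644. Book value $185,826.
Year 2: 4,381 × $9 = $39,429. Book value $146,397.
Year 3: 4,950 × $9 = $44,550. Book value $101,847.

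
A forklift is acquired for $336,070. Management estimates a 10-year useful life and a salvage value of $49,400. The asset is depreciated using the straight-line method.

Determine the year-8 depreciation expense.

Depreciable base = $336,070 − $49,400 = $286,670.
Annual expense = $286,670 / 10 = $28,667.

$28,667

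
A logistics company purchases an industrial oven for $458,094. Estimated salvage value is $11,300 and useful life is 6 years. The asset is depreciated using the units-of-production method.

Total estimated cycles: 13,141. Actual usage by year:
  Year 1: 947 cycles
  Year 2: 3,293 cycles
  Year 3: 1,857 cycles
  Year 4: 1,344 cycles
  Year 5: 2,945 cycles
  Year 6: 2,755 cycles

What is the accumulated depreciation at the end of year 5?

$353,124

Depreciable base = $458,094 − $11,300 = $446,794.
Rate = $446,794 / 13,141 cycles = $34 per cycle.
Year 1: 947 × $34 = $32,198. Book value $425,896.
Year 2: 3,293 × $34 = $111,962. Book value $313,934.
Year 3: 1,857 × $34 = $63,138. Book value $250,796.
Year 4: 1,344 × $34 = $45,696. Book value $205,100.
Year 5: 2,945 × $34 = $100,130. Book value $104,970.
Accumulated through year 5 = $458,094 − $104,970 = $353,124.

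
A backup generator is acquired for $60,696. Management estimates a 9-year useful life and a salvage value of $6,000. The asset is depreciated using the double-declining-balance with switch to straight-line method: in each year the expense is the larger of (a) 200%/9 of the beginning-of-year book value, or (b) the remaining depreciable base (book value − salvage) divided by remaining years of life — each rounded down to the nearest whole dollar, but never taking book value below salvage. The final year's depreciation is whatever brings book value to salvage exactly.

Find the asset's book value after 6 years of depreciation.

$13,438

Depreciable base = $60,696 − $6,000 = $54,696.
Year 1: DB = ⌊$60,696 × 200%/9⌋ = $13,488; SL = ⌊$54,696/9⌋ = $6,077 → take DB $13,488. Book value $47,208.
Year 2: DB = ⌊$47,208 × 200%/9⌋ = $10,490; SL = ⌊$41,208/8⌋ = $5,151 → take DB $10,490. Book value $36,718.
Year 3: DB = ⌊$36,718 × 200%/9⌋ = $8,159; SL = ⌊$30,718/7⌋ = $4,388 → take DB $8,159. Book value $28,559.
Year 4: DB = ⌊$28,559 × 200%/9⌋ = $6,346; SL = ⌊$22,559/6⌋ = $3,759 → take DB $6,346. Book value $22,213.
Year 5: DB = ⌊$22,213 × 200%/9⌋ = $4,936; SL = ⌊$16,213/5⌋ = $3,242 → take DB $4,936. Book value $17,277.
Year 6: DB = ⌊$17,277 × 200%/9⌋ = $3,839; SL = ⌊$11,277/4⌋ = $2,819 → take DB $3,839. Book value $13,438.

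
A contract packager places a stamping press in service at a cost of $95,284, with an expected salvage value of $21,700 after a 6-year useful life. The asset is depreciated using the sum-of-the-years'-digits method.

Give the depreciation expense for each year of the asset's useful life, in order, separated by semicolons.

$21,024; $17,520; $14,016; $10,512; $7,008; $3,504

Depreciable base = $95,284 − $21,700 = $73,584.
Sum of the years' digits = 6+5+4+3+2+1 = 21.
Year 1: $73,584 × 6/21 = $21,024. Book value $74,260.
Year 2: $73,584 × 5/21 = $17,520. Book value $56,740.
Year 3: $73,584 × 4/21 = $14,016. Book value $42,724.
Year 4: $73,584 × 3/21 = $10,512. Book value $32,212.
Year 5: $73,584 × 2/21 = $7,008. Book value $25,204.
Year 6: $73,584 × 1/21 = $3,504. Book value $21,700.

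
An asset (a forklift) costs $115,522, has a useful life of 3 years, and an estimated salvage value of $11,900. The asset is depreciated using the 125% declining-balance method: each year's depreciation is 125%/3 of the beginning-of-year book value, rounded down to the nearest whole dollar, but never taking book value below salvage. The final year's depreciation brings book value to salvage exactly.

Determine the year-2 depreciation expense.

$28,078

Depreciable base = $115,522 − $11,900 = $103,622.
Year 1: ⌊$115,522 × 125%/3⌋ = $48,134. Book value $67,388.
Year 2: ⌊$67,388 × 125%/3⌋ = $28,078. Book value $39,310.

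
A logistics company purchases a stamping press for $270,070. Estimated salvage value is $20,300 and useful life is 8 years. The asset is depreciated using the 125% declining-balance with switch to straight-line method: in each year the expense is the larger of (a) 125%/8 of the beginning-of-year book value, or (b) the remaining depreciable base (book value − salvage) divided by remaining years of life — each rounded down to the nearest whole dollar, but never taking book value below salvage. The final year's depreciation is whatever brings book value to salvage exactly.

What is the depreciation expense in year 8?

$28,386

Depreciable base = $270,070 − $20,300 = $249,770.
Year 1: DB = ⌊$270,070 × 125%/8⌋ = $42,198; SL = ⌊$249,770/8⌋ = $31,221 → take DB $42,198. Book value $227,872.
Year 2: DB = ⌊$227,872 × 125%/8⌋ = $35,605; SL = ⌊$207,572/7⌋ = $29,653 → take DB $35,605. Book value $192,267.
Year 3: DB = ⌊$192,267 × 125%/8⌋ = $30,041; SL = ⌊$171,967/6⌋ = $28,661 → take DB $30,041. Book value $162,226.
Year 4: DB = ⌊$162,226 × 125%/8⌋ = $25,347; SL = ⌊$141,926/5⌋ = $28,385 → take SL $28,385. Book value $133,841.
Year 5: DB = ⌊$133,841 × 125%/8⌋ = $20,912; SL = ⌊$113,541/4⌋ = $28,385 → take SL $28,385. Book value $105,456.
Year 6: DB = ⌊$105,456 × 125%/8⌋ = $16,477; SL = ⌊$85,156/3⌋ = $28,385 → take SL $28,385. Book value $77,071.
Year 7: DB = ⌊$77,071 × 125%/8⌋ = $12,042; SL = ⌊$56,771/2⌋ = $28,385 → take SL $28,385. Book value $48,686.
Year 8 (final): $48,686 − $20,300 = $28,386. Book value $20,300.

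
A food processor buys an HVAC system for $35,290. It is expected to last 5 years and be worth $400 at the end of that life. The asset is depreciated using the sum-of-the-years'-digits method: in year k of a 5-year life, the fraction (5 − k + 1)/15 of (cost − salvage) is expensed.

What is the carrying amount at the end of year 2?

Depreciable base = $35,290 − $400 = $34,890.
Sum of the years' digits = 5+4+3+2+1 = 15.
Year 1: $34,890 × 5/15 = $11,630. Book value $23,660.
Year 2: $34,890 × 4/15 = $9,304. Book value $14,356.

$14,356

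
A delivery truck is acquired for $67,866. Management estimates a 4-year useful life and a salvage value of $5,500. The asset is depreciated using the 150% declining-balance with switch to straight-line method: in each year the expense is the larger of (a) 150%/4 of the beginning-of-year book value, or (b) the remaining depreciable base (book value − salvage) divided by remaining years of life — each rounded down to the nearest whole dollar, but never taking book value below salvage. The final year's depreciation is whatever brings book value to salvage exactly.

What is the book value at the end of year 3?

Depreciable base = $67,866 − $5,500 = $62,366.
Year 1: DB = ⌊$67,866 × 150%/4⌋ = $25,449; SL = ⌊$62,366/4⌋ = $15,591 → take DB $25,449. Book value $42,417.
Year 2: DB = ⌊$42,417 × 150%/4⌋ = $15,906; SL = ⌊$36,917/3⌋ = $12,305 → take DB $15,906. Book value $26,511.
Year 3: DB = ⌊$26,511 × 150%/4⌋ = $9,941; SL = ⌊$21,011/2⌋ = $10,505 → take SL $10,505. Book value $16,006.

$16,006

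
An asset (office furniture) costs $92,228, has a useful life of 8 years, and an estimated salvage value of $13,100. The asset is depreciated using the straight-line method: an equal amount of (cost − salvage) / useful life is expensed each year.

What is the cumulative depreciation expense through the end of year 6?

Depreciable base = $92,228 − $13,100 = $79,128.
Annual expense = $79,128 / 8 = $9,891.
End of year 1: book value $82,337.
End of year 2: book value $72,446.
End of year 3: book value $62,555.
End of year 4: book value $52,664.
End of year 5: book value $42,773.
End of year 6: book value $32,882.
Accumulated through year 6 = $92,228 − $32,882 = $59,346.

$59,346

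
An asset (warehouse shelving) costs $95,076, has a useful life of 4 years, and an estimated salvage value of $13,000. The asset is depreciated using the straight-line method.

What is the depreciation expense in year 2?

$20,519

Depreciable base = $95,076 − $13,000 = $82,076.
Annual expense = $82,076 / 4 = $20,519.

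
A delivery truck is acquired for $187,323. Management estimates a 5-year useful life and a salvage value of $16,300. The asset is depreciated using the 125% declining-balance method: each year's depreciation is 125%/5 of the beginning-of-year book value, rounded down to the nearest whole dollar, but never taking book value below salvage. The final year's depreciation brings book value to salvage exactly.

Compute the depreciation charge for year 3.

$26,342

Depreciable base = $187,323 − $16,300 = $171,023.
Year 1: ⌊$187,323 × 125%/5⌋ = $46,830. Book value $140,493.
Year 2: ⌊$140,493 × 125%/5⌋ = $35,123. Book value $105,370.
Year 3: ⌊$105,370 × 125%/5⌋ = $26,342. Book value $79,028.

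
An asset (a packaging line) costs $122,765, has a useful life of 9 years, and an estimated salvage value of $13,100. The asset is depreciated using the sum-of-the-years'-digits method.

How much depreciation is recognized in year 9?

$2,437

Depreciable base = $122,765 − $13,100 = $109,665.
Sum of the years' digits = 9+8+7+6+5+4+3+2+1 = 45.
Year 1: $109,665 × 9/45 = $21,933. Book value $100,832.
Year 2: $109,665 × 8/45 = $19,496. Book value $81,336.
Year 3: $109,665 × 7/45 = $17,059. Book value $64,277.
Year 4: $109,665 × 6/45 = $14,622. Book value $49,655.
Year 5: $109,665 × 5/45 = $12,185. Book value $37,470.
Year 6: $109,665 × 4/45 = $9,748. Book value $27,722.
Year 7: $109,665 × 3/45 = $7,311. Book value $20,411.
Year 8: $109,665 × 2/45 = $4,874. Book value $15,537.
Year 9: $109,665 × 1/45 = $2,437. Book value $13,100.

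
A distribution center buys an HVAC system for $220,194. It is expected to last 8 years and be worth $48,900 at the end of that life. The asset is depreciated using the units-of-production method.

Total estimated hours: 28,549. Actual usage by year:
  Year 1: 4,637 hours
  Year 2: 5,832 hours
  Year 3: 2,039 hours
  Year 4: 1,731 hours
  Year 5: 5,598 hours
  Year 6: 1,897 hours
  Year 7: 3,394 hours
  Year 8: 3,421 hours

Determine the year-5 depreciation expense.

$33,588

Depreciable base = $220,194 − $48,900 = $171,294.
Rate = $171,294 / 28,549 hours = $6 per hour.
Year 1: 4,637 × $6 = $27,822. Book value $192,372.
Year 2: 5,832 × $6 = $34,992. Book value $157,380.
Year 3: 2,039 × $6 = $12,234. Book value $145,146.
Year 4: 1,731 × $6 = $10,386. Book value $134,760.
Year 5: 5,598 × $6 = $33,588. Book value $101,172.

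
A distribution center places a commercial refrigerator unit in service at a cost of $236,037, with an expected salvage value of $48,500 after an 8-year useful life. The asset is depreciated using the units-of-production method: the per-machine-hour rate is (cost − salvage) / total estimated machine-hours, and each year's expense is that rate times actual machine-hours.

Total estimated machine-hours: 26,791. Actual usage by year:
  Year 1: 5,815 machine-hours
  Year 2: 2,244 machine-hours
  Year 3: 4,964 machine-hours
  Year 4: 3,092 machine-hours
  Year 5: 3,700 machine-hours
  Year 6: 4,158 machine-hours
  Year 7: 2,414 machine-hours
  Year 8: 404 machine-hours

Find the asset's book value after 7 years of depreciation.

Depreciable base = $236,037 − $48,500 = $187,537.
Rate = $187,537 / 26,791 machine-hours = $7 per machine-hour.
Year 1: 5,815 × $7 = $40,705. Book value $195,332.
Year 2: 2,244 × $7 = $15,708. Book value $179,624.
Year 3: 4,964 × $7 = $34,748. Book value $144,876.
Year 4: 3,092 × $7 = $21,644. Book value $123,232.
Year 5: 3,700 × $7 = $25,900. Book value $97,332.
Year 6: 4,158 × $7 = $29,106. Book value $68,226.
Year 7: 2,414 × $7 = $16,898. Book value $51,328.

$51,328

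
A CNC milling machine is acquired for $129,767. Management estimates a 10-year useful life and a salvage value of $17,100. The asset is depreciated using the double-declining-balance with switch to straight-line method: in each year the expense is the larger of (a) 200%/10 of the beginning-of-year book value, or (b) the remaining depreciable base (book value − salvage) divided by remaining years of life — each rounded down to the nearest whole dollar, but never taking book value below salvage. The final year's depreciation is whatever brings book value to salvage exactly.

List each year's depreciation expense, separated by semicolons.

$25,953; $20,762; $16,610; $13,288; $10,630; $8,504; $6,804; $5,443; $4,354; $319

Depreciable base = $129,767 − $17,100 = $112,667.
Year 1: DB = ⌊$129,767 × 200%/10⌋ = $25,953; SL = ⌊$112,667/10⌋ = $11,266 → take DB $25,953. Book value $103,814.
Year 2: DB = ⌊$103,814 × 200%/10⌋ = $20,762; SL = ⌊$86,714/9⌋ = $9,634 → take DB $20,762. Book value $83,052.
Year 3: DB = ⌊$83,052 × 200%/10⌋ = $16,610; SL = ⌊$65,952/8⌋ = $8,244 → take DB $16,610. Book value $66,442.
Year 4: DB = ⌊$66,442 × 200%/10⌋ = $13,288; SL = ⌊$49,342/7⌋ = $7,048 → take DB $13,288. Book value $53,154.
Year 5: DB = ⌊$53,154 × 200%/10⌋ = $10,630; SL = ⌊$36,054/6⌋ = $6,009 → take DB $10,630. Book value $42,524.
Year 6: DB = ⌊$42,524 × 200%/10⌋ = $8,504; SL = ⌊$25,424/5⌋ = $5,084 → take DB $8,504. Book value $34,020.
Year 7: DB = ⌊$34,020 × 200%/10⌋ = $6,804; SL = ⌊$16,920/4⌋ = $4,230 → take DB $6,804. Book value $27,216.
Year 8: DB = ⌊$27,216 × 200%/10⌋ = $5,443; SL = ⌊$10,116/3⌋ = $3,372 → take DB $5,443. Book value $21,773.
Year 9: DB = ⌊$21,773 × 200%/10⌋ = $4,354; SL = ⌊$4,673/2⌋ = $2,336 → take DB $4,354. Book value $17,419.
Year 10 (final): $17,419 − $17,100 = $319. Book value $17,100.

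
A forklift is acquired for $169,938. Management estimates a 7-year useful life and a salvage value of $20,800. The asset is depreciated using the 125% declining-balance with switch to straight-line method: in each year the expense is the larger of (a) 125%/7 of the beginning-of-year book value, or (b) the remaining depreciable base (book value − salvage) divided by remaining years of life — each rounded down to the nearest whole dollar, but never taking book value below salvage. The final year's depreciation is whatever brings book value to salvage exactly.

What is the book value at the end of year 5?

Depreciable base = $169,938 − $20,800 = $149,138.
Year 1: DB = ⌊$169,938 × 125%/7⌋ = $30,346; SL = ⌊$149,138/7⌋ = $21,305 → take DB $30,346. Book value $139,592.
Year 2: DB = ⌊$139,592 × 125%/7⌋ = $24,927; SL = ⌊$118,792/6⌋ = $19,798 → take DB $24,927. Book value $114,665.
Year 3: DB = ⌊$114,665 × 125%/7⌋ = $20,475; SL = ⌊$93,865/5⌋ = $18,773 → take DB $20,475. Book value $94,190.
Year 4: DB = ⌊$94,190 × 125%/7⌋ = $16,819; SL = ⌊$73,390/4⌋ = $18,347 → take SL $18,347. Book value $75,843.
Year 5: DB = ⌊$75,843 × 125%/7⌋ = $13,543; SL = ⌊$55,043/3⌋ = $18,347 → take SL $18,347. Book value $57,496.

$57,496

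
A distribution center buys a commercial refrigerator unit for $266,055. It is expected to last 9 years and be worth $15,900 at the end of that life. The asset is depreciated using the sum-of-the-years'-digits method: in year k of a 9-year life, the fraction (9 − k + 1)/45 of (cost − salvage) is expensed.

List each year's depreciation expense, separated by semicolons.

Depreciable base = $266,055 − $15,900 = $250,155.
Sum of the years' digits = 9+8+7+6+5+4+3+2+1 = 45.
Year 1: $250,155 × 9/45 = $50,031. Book value $216,024.
Year 2: $250,155 × 8/45 = $44,472. Book value $171,552.
Year 3: $250,155 × 7/45 = $38,913. Book value $132,639.
Year 4: $250,155 × 6/45 = $33,354. Book value $99,285.
Year 5: $250,155 × 5/45 = $27,795. Book value $71,490.
Year 6: $250,155 × 4/45 = $22,236. Book value $49,254.
Year 7: $250,155 × 3/45 = $16,677. Book value $32,577.
Year 8: $250,155 × 2/45 = $11,118. Book value $21,459.
Year 9: $250,155 × 1/45 = $5,559. Book value $15,900.

$50,031; $44,472; $38,913; $33,354; $27,795; $22,236; $16,677; $11,118; $5,559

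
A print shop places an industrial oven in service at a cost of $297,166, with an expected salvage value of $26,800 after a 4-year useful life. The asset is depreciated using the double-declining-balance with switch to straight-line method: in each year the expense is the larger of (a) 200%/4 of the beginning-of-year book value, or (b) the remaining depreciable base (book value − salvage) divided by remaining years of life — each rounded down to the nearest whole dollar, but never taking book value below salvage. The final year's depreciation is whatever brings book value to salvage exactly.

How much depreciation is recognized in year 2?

$74,291

Depreciable base = $297,166 − $26,800 = $270,366.
Year 1: DB = ⌊$297,166 × 200%/4⌋ = $148,583; SL = ⌊$270,366/4⌋ = $67,591 → take DB $148,583. Book value $148,583.
Year 2: DB = ⌊$148,583 × 200%/4⌋ = $74,291; SL = ⌊$121,783/3⌋ = $40,594 → take DB $74,291. Book value $74,292.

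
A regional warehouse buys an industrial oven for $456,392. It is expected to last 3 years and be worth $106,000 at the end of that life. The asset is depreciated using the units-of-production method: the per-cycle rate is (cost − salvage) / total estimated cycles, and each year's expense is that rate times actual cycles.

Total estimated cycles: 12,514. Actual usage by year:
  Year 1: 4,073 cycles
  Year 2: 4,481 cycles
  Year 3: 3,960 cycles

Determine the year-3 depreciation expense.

Depreciable base = $456,392 − $106,000 = $350,392.
Rate = $350,392 / 12,514 cycles = $28 per cycle.
Year 1: 4,073 × $28 = $114,044. Book value $342,348.
Year 2: 4,481 × $28 = $125,468. Book value $216,880.
Year 3: 3,960 × $28 = $110,880. Book value $106,000.

$110,880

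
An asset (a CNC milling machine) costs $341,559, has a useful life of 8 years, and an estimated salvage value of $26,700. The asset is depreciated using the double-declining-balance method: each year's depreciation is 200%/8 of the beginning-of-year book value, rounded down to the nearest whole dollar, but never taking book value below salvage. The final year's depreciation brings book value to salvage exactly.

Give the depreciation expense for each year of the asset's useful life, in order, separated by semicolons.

Depreciable base = $341,559 − $26,700 = $314,859.
Year 1: ⌊$341,559 × 200%/8⌋ = $85,389. Book value $256,170.
Year 2: ⌊$256,170 × 200%/8⌋ = $64,042. Book value $192,128.
Year 3: ⌊$192,128 × 200%/8⌋ = $48,032. Book value $144,096.
Year 4: ⌊$144,096 × 200%/8⌋ = $36,024. Book value $108,072.
Year 5: ⌊$108,072 × 200%/8⌋ = $27,018. Book value $81,054.
Year 6: ⌊$81,054 × 200%/8⌋ = $20,263. Book value $60,791.
Year 7: ⌊$60,791 × 200%/8⌋ = $15,197. Book value $45,594.
Year 8 (final): $45,594 − $26,700 = $18,894. Book value $26,700.

$85,389; $64,042; $48,032; $36,024; $27,018; $20,263; $15,197; $18,894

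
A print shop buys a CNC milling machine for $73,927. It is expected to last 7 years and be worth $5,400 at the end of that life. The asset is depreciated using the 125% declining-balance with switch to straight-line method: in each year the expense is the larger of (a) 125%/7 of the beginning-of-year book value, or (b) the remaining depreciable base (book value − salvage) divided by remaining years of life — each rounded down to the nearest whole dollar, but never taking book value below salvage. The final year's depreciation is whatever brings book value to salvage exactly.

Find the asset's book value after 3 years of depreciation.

Depreciable base = $73,927 − $5,400 = $68,527.
Year 1: DB = ⌊$73,927 × 125%/7⌋ = $13,201; SL = ⌊$68,527/7⌋ = $9,789 → take DB $13,201. Book value $60,726.
Year 2: DB = ⌊$60,726 × 125%/7⌋ = $10,843; SL = ⌊$55,326/6⌋ = $9,221 → take DB $10,843. Book value $49,883.
Year 3: DB = ⌊$49,883 × 125%/7⌋ = $8,907; SL = ⌊$44,483/5⌋ = $8,896 → take DB $8,907. Book value $40,976.

$40,976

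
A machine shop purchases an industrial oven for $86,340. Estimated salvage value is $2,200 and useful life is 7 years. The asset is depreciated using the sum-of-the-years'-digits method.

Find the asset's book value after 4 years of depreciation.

$20,230

Depreciable base = $86,340 − $2,200 = $84,140.
Sum of the years' digits = 7+6+5+4+3+2+1 = 28.
Year 1: $84,140 × 7/28 = $21,035. Book value $65,305.
Year 2: $84,140 × 6/28 = $18,030. Book value $47,275.
Year 3: $84,140 × 5/28 = $15,025. Book value $32,250.
Year 4: $84,140 × 4/28 = $12,020. Book value $20,230.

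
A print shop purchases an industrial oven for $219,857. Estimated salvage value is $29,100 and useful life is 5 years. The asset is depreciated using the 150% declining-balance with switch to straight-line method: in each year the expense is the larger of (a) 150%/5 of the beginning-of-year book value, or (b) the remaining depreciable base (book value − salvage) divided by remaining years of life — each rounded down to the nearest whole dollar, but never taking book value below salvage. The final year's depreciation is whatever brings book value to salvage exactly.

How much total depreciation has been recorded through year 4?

Depreciable base = $219,857 − $29,100 = $190,757.
Year 1: DB = ⌊$219,857 × 150%/5⌋ = $65,957; SL = ⌊$190,757/5⌋ = $38,151 → take DB $65,957. Book value $153,900.
Year 2: DB = ⌊$153,900 × 150%/5⌋ = $46,170; SL = ⌊$124,800/4⌋ = $31,200 → take DB $46,170. Book value $107,730.
Year 3: DB = ⌊$107,730 × 150%/5⌋ = $32,319; SL = ⌊$78,630/3⌋ = $26,210 → take DB $32,319. Book value $75,411.
Year 4: DB = ⌊$75,411 × 150%/5⌋ = $22,623; SL = ⌊$46,311/2⌋ = $23,155 → take SL $23,155. Book value $52,256.
Accumulated through year 4 = $219,857 − $52,256 = $167,601.

$167,601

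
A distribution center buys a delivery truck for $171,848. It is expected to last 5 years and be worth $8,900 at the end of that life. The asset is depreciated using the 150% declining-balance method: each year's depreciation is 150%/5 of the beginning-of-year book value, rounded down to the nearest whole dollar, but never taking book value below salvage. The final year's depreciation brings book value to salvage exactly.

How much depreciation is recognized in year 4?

$17,683

Depreciable base = $171,848 − $8,900 = $162,948.
Year 1: ⌊$171,848 × 150%/5⌋ = $51,554. Book value $120,294.
Year 2: ⌊$120,294 × 150%/5⌋ = $36,088. Book value $84,206.
Year 3: ⌊$84,206 × 150%/5⌋ = $25,261. Book value $58,945.
Year 4: ⌊$58,945 × 150%/5⌋ = $17,683. Book value $41,262.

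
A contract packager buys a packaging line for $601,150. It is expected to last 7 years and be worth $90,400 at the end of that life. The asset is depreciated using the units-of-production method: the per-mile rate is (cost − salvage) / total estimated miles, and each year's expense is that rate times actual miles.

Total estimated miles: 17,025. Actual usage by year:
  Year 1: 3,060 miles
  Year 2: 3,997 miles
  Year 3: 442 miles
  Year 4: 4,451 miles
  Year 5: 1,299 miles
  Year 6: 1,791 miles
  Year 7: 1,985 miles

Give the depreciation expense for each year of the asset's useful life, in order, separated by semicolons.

$91,800; $119,910; $13,260; $133,530; $38,970; $53,730; $59,550

Depreciable base = $601,150 − $90,400 = $510,750.
Rate = $510,750 / 17,025 miles = $30 per mile.
Year 1: 3,060 × $30 = $91,800. Book value $509,350.
Year 2: 3,997 × $30 = $119,910. Book value $389,440.
Year 3: 442 × $30 = $13,260. Book value $376,180.
Year 4: 4,451 × $30 = $133,530. Book value $242,650.
Year 5: 1,299 × $30 = $38,970. Book value $203,680.
Year 6: 1,791 × $30 = $53,730. Book value $149,950.
Year 7: 1,985 × $30 = $59,550. Book value $90,400.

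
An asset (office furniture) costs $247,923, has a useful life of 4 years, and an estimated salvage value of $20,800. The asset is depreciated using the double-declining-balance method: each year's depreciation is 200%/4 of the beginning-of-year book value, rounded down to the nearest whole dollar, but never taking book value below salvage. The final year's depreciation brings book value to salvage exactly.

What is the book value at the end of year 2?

$61,981

Depreciable base = $247,923 − $20,800 = $227,123.
Year 1: ⌊$247,923 × 200%/4⌋ = $123,961. Book value $123,962.
Year 2: ⌊$123,962 × 200%/4⌋ = $61,981. Book value $61,981.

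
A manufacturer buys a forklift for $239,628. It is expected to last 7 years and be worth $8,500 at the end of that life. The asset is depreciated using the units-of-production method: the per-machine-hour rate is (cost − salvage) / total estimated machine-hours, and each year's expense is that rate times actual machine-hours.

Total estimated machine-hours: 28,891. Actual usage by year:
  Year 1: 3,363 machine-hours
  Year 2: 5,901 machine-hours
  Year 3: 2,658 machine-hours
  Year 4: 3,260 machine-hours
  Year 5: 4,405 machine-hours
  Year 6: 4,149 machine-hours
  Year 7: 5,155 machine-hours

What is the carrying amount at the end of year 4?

$118,172

Depreciable base = $239,628 − $8,500 = $231,128.
Rate = $231,128 / 28,891 machine-hours = $8 per machine-hour.
Year 1: 3,363 × $8 = $26,904. Book value $212,724.
Year 2: 5,901 × $8 = $47,208. Book value $165,516.
Year 3: 2,658 × $8 = $21,264. Book value $144,252.
Year 4: 3,260 × $8 = $26,080. Book value $118,172.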